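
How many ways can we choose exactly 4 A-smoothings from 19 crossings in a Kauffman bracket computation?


We choose which 4 of 19 crossings get A-smoothings.
C(19, 4) = 19! / (4! * 15!)
= 3876

3876


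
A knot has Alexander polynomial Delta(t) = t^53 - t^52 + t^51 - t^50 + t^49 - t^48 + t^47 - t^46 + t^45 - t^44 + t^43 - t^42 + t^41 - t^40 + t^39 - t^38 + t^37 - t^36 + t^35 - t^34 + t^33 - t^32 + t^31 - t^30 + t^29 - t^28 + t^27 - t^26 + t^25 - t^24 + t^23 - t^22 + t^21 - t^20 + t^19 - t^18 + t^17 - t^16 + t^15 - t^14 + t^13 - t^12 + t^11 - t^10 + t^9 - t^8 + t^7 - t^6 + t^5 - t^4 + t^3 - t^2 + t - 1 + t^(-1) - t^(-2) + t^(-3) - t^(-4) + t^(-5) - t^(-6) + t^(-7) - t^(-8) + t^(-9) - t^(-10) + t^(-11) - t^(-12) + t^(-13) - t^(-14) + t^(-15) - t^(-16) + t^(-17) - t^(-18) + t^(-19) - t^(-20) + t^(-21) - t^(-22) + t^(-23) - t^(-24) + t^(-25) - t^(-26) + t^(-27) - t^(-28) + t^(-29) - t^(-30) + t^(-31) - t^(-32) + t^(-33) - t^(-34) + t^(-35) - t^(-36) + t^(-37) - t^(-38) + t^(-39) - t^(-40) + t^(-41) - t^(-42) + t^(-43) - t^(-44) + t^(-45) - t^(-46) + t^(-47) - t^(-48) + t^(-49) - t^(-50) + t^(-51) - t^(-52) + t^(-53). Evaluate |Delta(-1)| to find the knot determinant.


Step 1: The polynomial has 107 terms with alternating signs, exponents from 53 down to -53.
Step 2: Substitute t = -1. The i-th term has coefficient (-1)^i and exponent (m-i),
  so its value is (-1)^i * (-1)^(m-i) = (-1)^m = -1 for every i.
Step 3: All 107 terms equal -1, so Delta(-1) = 107 * (-1) = -107
Step 4: |Delta(-1)| = 107

107


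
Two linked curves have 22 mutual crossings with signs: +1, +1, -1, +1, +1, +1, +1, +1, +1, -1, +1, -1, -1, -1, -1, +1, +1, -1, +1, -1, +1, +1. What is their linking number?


Step 1: Count positive crossings: 14
Step 2: Count negative crossings: 8
Step 3: Sum of signs = 14 - 8 = 6
Step 4: Linking number = sum/2 = 6/2 = 3

3


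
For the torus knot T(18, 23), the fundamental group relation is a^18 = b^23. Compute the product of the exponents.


The relation is a^18 = b^23.
Product of exponents = 18 * 23
= 414

414


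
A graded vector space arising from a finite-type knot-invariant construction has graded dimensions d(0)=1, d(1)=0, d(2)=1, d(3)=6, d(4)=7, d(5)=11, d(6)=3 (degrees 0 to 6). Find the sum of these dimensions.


Total dimension = d(0) + d(1) + ... + d(6)
= 1 + 0 + 1 + 6 + 7 + 11 + 3
= 29

29


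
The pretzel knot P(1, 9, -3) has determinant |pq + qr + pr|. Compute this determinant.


Step 1: Compute pq + qr + pr.
pq = 1*9 = 9
qr = 9*(-3) = -27
pr = 1*(-3) = -3
pq + qr + pr = 9 + (-27) + (-3) = -21
Step 2: Take absolute value.
det(P(1,9,-3)) = |-21| = 21

21


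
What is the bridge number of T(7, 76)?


The bridge number of T(p,q) is min(p,q).
min(7, 76) = 7

7


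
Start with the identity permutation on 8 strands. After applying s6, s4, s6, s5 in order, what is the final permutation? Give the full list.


Starting with identity [1, 2, 3, 4, 5, 6, 7, 8].
Apply generators in sequence:
  After s6: [1, 2, 3, 4, 5, 7, 6, 8]
  After s4: [1, 2, 3, 5, 4, 7, 6, 8]
  After s6: [1, 2, 3, 5, 4, 6, 7, 8]
  After s5: [1, 2, 3, 5, 6, 4, 7, 8]
Final permutation: [1, 2, 3, 5, 6, 4, 7, 8]

[1, 2, 3, 5, 6, 4, 7, 8]


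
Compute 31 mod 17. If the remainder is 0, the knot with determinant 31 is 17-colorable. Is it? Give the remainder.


Step 1: A knot is p-colorable if and only if p divides its determinant.
Step 2: Compute 31 mod 17.
31 = 1 * 17 + 14
Step 3: 31 mod 17 = 14
Step 4: The knot is 17-colorable: no

14


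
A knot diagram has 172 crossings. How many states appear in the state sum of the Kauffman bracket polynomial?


Each crossing contributes 2 choices (A-smoothing or B-smoothing).
Total states = 2^172 = 5986310706507378352962293074805895248510699696029696

5986310706507378352962293074805895248510699696029696


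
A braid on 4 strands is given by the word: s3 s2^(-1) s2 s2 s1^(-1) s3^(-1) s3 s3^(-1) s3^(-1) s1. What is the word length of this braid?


The word length counts the number of generators (including inverses).
Listing each generator: s3, s2^(-1), s2, s2, s1^(-1), s3^(-1), s3, s3^(-1), s3^(-1), s1
There are 10 generators in this braid word.

10


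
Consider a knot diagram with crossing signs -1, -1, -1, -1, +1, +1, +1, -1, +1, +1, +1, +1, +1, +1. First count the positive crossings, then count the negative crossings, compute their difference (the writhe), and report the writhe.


Step 1: Count positive crossings (+1).
Positive crossings: 9
Step 2: Count negative crossings (-1).
Negative crossings: 5
Step 3: Writhe = (positive) - (negative)
w = 9 - 5 = 4
Step 4: |w| = 4, and w is positive

4


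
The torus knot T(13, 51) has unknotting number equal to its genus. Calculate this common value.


For a torus knot T(p,q), both the unknotting number and genus equal (p-1)(q-1)/2.
= (13-1)(51-1)/2
= 12*50/2
= 600/2 = 300

300


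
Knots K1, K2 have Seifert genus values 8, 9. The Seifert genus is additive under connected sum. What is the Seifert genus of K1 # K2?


The Seifert genus is additive under connected sum.
Seifert genus(K1 # K2) = (8) + (9)
= 17

17


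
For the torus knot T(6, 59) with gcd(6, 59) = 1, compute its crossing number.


For a torus knot T(p, q) with gcd(p,q)=1,
the crossing number is min(p*(q-1), q*(p-1)).
p*(q-1) = 6*58 = 348
q*(p-1) = 59*5 = 295
min(348, 295) = 295

295


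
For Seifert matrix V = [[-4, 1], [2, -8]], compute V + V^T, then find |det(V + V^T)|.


Step 1: Form V + V^T where V = [[-4, 1], [2, -8]]
  V^T = [[-4, 2], [1, -8]]
  V + V^T = [[-8, 3], [3, -16]]
Step 2: det(V + V^T) = (-8)*(-16) - 3*3
  = 128 - 9 = 119
Step 3: Knot determinant = |det(V + V^T)| = |119| = 119

119


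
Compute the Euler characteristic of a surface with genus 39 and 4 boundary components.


chi = 2 - 2g - b
= 2 - 2*39 - 4
= 2 - 78 - 4 = -80

-80


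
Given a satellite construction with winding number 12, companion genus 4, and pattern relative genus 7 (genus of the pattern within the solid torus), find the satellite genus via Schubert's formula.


Schubert: g(satellite) = g_rel(pattern) + |winding| * g(companion),
where g_rel(pattern) is the genus of the pattern relative to the solid torus.
= 7 + 12 * 4
= 7 + 48 = 55

55


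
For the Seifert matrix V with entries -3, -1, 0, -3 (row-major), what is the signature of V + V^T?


Step 1: V + V^T = [[-6, -1], [-1, -6]]
Step 2: trace = -12, det = 35
Step 3: Discriminant = (-12)^2 - 4*35 = 4
Step 4: Eigenvalues: -5, -7
Step 5: Signature = (# positive eigenvalues) - (# negative eigenvalues) = -2

-2


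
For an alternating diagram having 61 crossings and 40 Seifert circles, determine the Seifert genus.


For alternating knots, g = (c - s + 1)/2.
= (61 - 40 + 1)/2
= 22/2 = 11

11


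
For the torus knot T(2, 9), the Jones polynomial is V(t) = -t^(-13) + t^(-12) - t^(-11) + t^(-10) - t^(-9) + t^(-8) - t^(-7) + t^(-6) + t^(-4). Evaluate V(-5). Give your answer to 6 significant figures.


Substituting t = -5 into V(t) = -t^(-13) + t^(-12) - t^(-11) + t^(-10) - t^(-9) + t^(-8) - t^(-7) + t^(-6) + t^(-4):
  (-)t^(-13) = 8.192e-10
  (+)t^(-12) = 4.096e-09
  (-)t^(-11) = 2.048e-08
  (+)t^(-10) = 1.024e-07
  (-)t^(-9) = 5.12e-07
  (+)t^(-8) = 2.56e-06
  (-)t^(-7) = 1.28e-05
  (+)t^(-6) = 6.4e-05
  (+)t^(-4) = 0.0016
Sum = (8.192e-10) + (4.096e-09) + (2.048e-08) + (1.024e-07) + (5.12e-07) + (2.56e-06) + (1.28e-05) + (6.4e-05) + (0.0016)
= 0.001679999795
Rounded to 6 significant figures: 0.00168

0.00168


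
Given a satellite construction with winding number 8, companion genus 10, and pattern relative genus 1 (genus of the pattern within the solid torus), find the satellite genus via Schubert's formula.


Schubert: g(satellite) = g_rel(pattern) + |winding| * g(companion),
where g_rel(pattern) is the genus of the pattern relative to the solid torus.
= 1 + 8 * 10
= 1 + 80 = 81

81


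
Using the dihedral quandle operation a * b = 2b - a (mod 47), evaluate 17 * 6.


17 * 6 = 2*6 - 17 mod 47
= 12 - 17 mod 47
= -5 mod 47 = 42

42


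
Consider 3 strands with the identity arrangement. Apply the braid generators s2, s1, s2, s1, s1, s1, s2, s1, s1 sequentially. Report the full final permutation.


Starting with identity [1, 2, 3].
Apply generators in sequence:
  After s2: [1, 3, 2]
  After s1: [3, 1, 2]
  After s2: [3, 2, 1]
  After s1: [2, 3, 1]
  After s1: [3, 2, 1]
  After s1: [2, 3, 1]
  After s2: [2, 1, 3]
  After s1: [1, 2, 3]
  After s1: [2, 1, 3]
Final permutation: [2, 1, 3]

[2, 1, 3]


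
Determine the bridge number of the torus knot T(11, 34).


The bridge number of T(p,q) is min(p,q).
min(11, 34) = 11

11


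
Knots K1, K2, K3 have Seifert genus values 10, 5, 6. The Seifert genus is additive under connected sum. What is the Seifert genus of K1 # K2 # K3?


The Seifert genus is additive under connected sum.
Seifert genus(K1 # K2 # K3) = (10) + (5) + (6)
= 21

21


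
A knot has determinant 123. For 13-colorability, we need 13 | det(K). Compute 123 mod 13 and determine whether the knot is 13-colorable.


Step 1: A knot is p-colorable if and only if p divides its determinant.
Step 2: Compute 123 mod 13.
123 = 9 * 13 + 6
Step 3: 123 mod 13 = 6
Step 4: The knot is 13-colorable: no

6


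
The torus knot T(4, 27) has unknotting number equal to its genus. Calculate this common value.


For a torus knot T(p,q), both the unknotting number and genus equal (p-1)(q-1)/2.
= (4-1)(27-1)/2
= 3*26/2
= 78/2 = 39

39


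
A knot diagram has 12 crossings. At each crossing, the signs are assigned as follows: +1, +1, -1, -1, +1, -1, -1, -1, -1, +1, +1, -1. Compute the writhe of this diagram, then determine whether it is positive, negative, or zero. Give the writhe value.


Step 1: Count positive crossings (+1).
Positive crossings: 5
Step 2: Count negative crossings (-1).
Negative crossings: 7
Step 3: Writhe = (positive) - (negative)
w = 5 - 7 = -2
Step 4: |w| = 2, and w is negative

-2


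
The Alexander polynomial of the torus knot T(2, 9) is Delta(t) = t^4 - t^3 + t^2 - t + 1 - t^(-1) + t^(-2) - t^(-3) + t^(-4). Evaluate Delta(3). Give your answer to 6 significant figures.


Substituting t = 3 into Delta(t) = t^4 - t^3 + t^2 - t + 1 - t^(-1) + t^(-2) - t^(-3) + t^(-4):
Term values: (81) + (-27) + (9) + (-3) + (1) + (-0.333333) + (0.111111) + (-0.037037) + (0.0123457)
Sum = 60.75308642
Rounded to 6 significant figures: 60.7531

60.7531


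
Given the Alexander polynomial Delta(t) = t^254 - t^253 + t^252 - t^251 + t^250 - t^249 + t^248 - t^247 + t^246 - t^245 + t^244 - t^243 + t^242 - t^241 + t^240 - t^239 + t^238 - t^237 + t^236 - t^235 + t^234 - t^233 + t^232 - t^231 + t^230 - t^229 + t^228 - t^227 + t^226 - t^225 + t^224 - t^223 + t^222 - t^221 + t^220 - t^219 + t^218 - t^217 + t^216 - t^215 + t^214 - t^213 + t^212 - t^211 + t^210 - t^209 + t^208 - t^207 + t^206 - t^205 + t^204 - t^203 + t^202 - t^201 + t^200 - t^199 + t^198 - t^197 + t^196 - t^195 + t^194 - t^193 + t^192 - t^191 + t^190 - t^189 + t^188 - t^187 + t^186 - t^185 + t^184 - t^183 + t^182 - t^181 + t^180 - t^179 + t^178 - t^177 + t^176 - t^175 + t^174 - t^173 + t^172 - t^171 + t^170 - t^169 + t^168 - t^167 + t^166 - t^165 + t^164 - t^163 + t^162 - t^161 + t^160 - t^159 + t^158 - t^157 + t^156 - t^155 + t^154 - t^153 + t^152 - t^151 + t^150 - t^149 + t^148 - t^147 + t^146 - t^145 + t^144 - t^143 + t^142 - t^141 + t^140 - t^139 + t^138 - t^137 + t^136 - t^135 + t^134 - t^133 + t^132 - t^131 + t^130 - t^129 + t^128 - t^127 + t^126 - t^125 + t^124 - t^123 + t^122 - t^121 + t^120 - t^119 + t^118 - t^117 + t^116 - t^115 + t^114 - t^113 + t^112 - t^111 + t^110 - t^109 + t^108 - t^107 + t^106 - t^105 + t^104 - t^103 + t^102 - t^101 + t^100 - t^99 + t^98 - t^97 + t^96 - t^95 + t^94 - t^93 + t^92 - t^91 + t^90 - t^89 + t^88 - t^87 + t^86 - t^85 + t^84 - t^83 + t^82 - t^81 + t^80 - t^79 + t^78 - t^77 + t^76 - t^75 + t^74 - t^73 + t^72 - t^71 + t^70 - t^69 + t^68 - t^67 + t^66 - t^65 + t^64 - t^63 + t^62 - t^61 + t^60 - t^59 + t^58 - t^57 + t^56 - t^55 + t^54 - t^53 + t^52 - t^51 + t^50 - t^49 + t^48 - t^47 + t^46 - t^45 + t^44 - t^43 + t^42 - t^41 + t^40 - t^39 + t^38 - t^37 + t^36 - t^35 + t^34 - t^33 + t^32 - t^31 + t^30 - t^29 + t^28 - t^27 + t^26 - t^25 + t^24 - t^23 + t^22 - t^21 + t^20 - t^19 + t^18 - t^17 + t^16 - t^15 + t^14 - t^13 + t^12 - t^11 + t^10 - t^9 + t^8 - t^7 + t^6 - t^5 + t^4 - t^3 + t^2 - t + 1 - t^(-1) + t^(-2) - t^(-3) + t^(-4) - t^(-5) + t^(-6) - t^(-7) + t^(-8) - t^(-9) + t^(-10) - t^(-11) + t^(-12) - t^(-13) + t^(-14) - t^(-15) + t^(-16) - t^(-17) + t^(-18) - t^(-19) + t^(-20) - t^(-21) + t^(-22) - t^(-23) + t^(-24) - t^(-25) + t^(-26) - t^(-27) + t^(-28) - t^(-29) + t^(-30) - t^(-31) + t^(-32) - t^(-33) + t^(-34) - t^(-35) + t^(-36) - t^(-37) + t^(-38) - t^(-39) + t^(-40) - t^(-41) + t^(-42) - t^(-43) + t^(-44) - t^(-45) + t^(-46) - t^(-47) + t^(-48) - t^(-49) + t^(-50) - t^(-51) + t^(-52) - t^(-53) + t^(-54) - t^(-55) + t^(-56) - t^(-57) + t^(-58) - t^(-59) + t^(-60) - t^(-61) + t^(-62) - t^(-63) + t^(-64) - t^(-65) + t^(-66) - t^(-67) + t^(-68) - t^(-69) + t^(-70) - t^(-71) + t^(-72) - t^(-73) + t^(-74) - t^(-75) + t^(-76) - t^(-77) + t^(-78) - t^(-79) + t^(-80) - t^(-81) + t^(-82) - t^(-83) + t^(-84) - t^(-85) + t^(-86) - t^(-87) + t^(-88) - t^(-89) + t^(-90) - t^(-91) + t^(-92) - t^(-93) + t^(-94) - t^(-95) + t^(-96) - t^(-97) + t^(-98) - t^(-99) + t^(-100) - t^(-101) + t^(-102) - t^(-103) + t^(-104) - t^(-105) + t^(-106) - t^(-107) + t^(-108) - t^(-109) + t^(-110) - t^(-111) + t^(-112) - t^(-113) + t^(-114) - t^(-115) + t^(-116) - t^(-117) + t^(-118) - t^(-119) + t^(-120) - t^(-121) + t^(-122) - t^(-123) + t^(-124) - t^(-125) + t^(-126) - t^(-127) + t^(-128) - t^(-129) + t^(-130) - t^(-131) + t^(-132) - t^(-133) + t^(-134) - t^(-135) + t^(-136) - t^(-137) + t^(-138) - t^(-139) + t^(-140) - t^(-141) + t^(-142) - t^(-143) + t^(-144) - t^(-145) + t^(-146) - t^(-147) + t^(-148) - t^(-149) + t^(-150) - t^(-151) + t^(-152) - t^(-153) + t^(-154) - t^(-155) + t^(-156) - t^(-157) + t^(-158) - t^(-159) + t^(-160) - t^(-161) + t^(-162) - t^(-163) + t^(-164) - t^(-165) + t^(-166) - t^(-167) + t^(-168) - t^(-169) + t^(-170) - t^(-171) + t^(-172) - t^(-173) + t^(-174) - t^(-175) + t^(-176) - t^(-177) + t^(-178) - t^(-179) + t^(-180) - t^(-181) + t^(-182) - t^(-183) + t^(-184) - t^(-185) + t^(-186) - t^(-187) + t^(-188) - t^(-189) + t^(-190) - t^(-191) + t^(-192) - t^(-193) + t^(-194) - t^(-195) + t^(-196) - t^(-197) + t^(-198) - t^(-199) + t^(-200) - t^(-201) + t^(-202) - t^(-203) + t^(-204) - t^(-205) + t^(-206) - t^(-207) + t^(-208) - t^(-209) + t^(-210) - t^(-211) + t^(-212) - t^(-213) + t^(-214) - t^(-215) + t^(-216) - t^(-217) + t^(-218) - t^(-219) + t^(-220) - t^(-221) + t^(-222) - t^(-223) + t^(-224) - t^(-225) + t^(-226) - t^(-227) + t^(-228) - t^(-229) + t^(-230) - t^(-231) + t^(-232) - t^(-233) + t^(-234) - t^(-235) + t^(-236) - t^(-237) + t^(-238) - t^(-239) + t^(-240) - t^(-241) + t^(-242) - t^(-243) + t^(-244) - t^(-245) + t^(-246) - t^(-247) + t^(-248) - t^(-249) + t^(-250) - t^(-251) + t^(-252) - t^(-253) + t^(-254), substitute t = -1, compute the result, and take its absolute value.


Step 1: The polynomial has 509 terms with alternating signs, exponents from 254 down to -254.
Step 2: Substitute t = -1. The i-th term has coefficient (-1)^i and exponent (m-i),
  so its value is (-1)^i * (-1)^(m-i) = (-1)^m = 1 for every i.
Step 3: All 509 terms equal 1, so Delta(-1) = 509 * (1) = 509
Step 4: |Delta(-1)| = 509

509


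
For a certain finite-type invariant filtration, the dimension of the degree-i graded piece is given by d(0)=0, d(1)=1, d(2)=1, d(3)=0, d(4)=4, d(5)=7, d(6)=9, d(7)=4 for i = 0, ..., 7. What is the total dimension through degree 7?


Total dimension = d(0) + d(1) + ... + d(7)
= 0 + 1 + 1 + 0 + 4 + 7 + 9 + 4
= 26

26


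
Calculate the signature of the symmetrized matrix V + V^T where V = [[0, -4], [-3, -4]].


Step 1: V + V^T = [[0, -7], [-7, -8]]
Step 2: trace = -8, det = -49
Step 3: Discriminant = (-8)^2 - 4*(-49) = 260
Step 4: Eigenvalues: 4.06226, -12.0623
Step 5: Signature = (# positive eigenvalues) - (# negative eigenvalues) = 0

0


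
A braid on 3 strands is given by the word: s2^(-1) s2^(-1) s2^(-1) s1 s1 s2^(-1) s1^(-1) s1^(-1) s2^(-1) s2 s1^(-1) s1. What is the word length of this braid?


The word length counts the number of generators (including inverses).
Listing each generator: s2^(-1), s2^(-1), s2^(-1), s1, s1, s2^(-1), s1^(-1), s1^(-1), s2^(-1), s2, s1^(-1), s1
There are 12 generators in this braid word.

12


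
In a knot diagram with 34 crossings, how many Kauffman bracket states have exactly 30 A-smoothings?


We choose which 30 of 34 crossings get A-smoothings.
C(34, 30) = 34! / (30! * 4!)
= 46376

46376


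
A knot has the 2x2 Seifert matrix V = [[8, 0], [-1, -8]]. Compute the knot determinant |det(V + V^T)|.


Step 1: Form V + V^T where V = [[8, 0], [-1, -8]]
  V^T = [[8, -1], [0, -8]]
  V + V^T = [[16, -1], [-1, -16]]
Step 2: det(V + V^T) = 16*(-16) - (-1)*(-1)
  = -256 - 1 = -257
Step 3: Knot determinant = |det(V + V^T)| = |-257| = 257

257


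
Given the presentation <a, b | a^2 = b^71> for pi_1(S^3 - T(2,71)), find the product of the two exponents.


The relation is a^2 = b^71.
Product of exponents = 2 * 71
= 142

142


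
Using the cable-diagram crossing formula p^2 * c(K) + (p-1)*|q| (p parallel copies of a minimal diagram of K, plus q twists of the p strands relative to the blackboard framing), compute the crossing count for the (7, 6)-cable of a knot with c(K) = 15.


Step 1: Each of the c(K) crossings of the companion diagram becomes p*p = p^2 crossings among the p parallel strands, and each of the |q| twists s_1 s_2 ... s_(p-1) adds (p-1) crossings.
  Crossings = p^2 * c(K) + (p-1)*|q|
Step 2: = 7^2 * 15 + (7-1)*6
Step 3: = 49*15 + 6*6
Step 4: = 735 + 36 = 771

771


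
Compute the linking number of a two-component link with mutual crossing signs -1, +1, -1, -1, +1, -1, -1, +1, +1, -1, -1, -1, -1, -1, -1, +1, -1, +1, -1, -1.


Step 1: Count positive crossings: 6
Step 2: Count negative crossings: 14
Step 3: Sum of signs = 6 - 14 = -8
Step 4: Linking number = sum/2 = -8/2 = -4

-4


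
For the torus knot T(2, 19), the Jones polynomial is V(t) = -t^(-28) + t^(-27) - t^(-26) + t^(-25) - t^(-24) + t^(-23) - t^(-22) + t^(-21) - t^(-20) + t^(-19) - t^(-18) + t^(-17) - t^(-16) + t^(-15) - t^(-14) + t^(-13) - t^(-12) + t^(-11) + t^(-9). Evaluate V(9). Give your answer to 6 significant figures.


Substituting t = 9 into V(t) = -t^(-28) + t^(-27) - t^(-26) + t^(-25) - t^(-24) + t^(-23) - t^(-22) + t^(-21) - t^(-20) + t^(-19) - t^(-18) + t^(-17) - t^(-16) + t^(-15) - t^(-14) + t^(-13) - t^(-12) + t^(-11) + t^(-9):
  (-)t^(-28) = -1.91078e-27
  (+)t^(-27) = 1.7197e-26
  (-)t^(-26) = -1.54773e-25
  (+)t^(-25) = 1.39296e-24
  (-)t^(-24) = -1.25366e-23
  (+)t^(-23) = 1.12829e-22
  (-)t^(-22) = -1.01546e-21
  (+)t^(-21) = 9.13918e-21
  (-)t^(-20) = -8.22526e-20
  (+)t^(-19) = 7.40274e-19
  (-)t^(-18) = -6.66246e-18
  (+)t^(-17) = 5.99622e-17
  (-)t^(-16) = -5.3966e-16
  (+)t^(-15) = 4.85694e-15
  (-)t^(-14) = -4.37124e-14
  (+)t^(-13) = 3.93412e-13
  (-)t^(-12) = -3.54071e-12
  (+)t^(-11) = 3.18664e-11
  (+)t^(-9) = 2.58117e-09
Sum = (-1.91078e-27) + (1.7197e-26) + (-1.54773e-25) + (1.39296e-24) + (-1.25366e-23) + (1.12829e-22) + (-1.01546e-21) + (9.13918e-21) + (-8.22526e-20) + (7.40274e-19) + (-6.66246e-18) + (5.99622e-17) + (-5.3966e-16) + (4.85694e-15) + (-4.37124e-14) + (3.93412e-13) + (-3.54071e-12) + (3.18664e-11) + (2.58117e-09)
= 2.609854512e-09
Rounded to 6 significant figures: 2.60985e-09

2.60985e-09


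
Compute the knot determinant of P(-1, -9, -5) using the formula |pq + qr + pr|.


Step 1: Compute pq + qr + pr.
pq = (-1)*(-9) = 9
qr = (-9)*(-5) = 45
pr = (-1)*(-5) = 5
pq + qr + pr = 9 + 45 + 5 = 59
Step 2: Take absolute value.
det(P(-1,-9,-5)) = |59| = 59

59


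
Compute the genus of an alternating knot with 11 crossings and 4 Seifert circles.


For alternating knots, g = (c - s + 1)/2.
= (11 - 4 + 1)/2
= 8/2 = 4

4


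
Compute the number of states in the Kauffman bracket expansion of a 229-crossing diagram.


Each crossing contributes 2 choices (A-smoothing or B-smoothing).
Total states = 2^229 = 862718293348820473429344482784628181556388621521298319395315527974912

862718293348820473429344482784628181556388621521298319395315527974912


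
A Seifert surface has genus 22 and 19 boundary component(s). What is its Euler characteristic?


chi = 2 - 2g - b
= 2 - 2*22 - 19
= 2 - 44 - 19 = -61

-61


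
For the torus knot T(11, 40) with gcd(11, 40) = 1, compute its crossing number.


For a torus knot T(p, q) with gcd(p,q)=1,
the crossing number is min(p*(q-1), q*(p-1)).
p*(q-1) = 11*39 = 429
q*(p-1) = 40*10 = 400
min(429, 400) = 400

400


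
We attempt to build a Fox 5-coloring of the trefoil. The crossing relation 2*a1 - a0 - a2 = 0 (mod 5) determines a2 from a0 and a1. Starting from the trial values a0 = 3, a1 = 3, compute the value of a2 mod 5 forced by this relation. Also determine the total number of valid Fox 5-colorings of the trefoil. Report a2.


Step 1: Apply the given crossing relation 2*a1 - a0 - a2 = 0 (mod 5).
  a2 = 2*a1 - a0 mod 5
  a2 = 2*3 - 3 mod 5
  a2 = 6 - 3 mod 5
  a2 = 3 mod 5 = 3
Step 2: The trefoil has determinant 3.
  Number of Fox p-colorings (p prime) is p^2 if p = 3, else p.
  Since 5 does not divide 3, only trivial (constant) colorings exist.
  (Here a0 = a1 = a2 = 3, the constant coloring, which is valid.)
  Total colorings = 5
Step 3: a2 = 3, total Fox 5-colorings = 5

3


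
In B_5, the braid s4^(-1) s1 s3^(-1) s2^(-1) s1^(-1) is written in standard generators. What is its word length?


The word length counts the number of generators (including inverses).
Listing each generator: s4^(-1), s1, s3^(-1), s2^(-1), s1^(-1)
There are 5 generators in this braid word.

5


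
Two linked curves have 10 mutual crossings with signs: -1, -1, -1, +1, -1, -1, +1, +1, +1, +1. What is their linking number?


Step 1: Count positive crossings: 5
Step 2: Count negative crossings: 5
Step 3: Sum of signs = 5 - 5 = 0
Step 4: Linking number = sum/2 = 0/2 = 0

0


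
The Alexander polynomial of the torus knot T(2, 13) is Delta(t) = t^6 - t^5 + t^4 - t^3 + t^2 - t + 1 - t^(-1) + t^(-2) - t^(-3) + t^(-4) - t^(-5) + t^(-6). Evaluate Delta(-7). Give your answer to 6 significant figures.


Substituting t = -7 into Delta(t) = t^6 - t^5 + t^4 - t^3 + t^2 - t + 1 - t^(-1) + t^(-2) - t^(-3) + t^(-4) - t^(-5) + t^(-6):
Term values: (117649) + (16807) + (2401) + (343) + (49) + (7) + (1) + (0.142857) + (0.0204082) + (0.00291545) + (0.000416493) + (5.9499e-05) + (8.49986e-06)
Sum = 137257.1667
Rounded to 6 significant figures: 137257

137257


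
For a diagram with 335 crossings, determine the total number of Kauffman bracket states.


Each crossing contributes 2 choices (A-smoothing or B-smoothing).
Total states = 2^335 = 69992023193056381579920071267763883691301421788582797965624659405118495974380029543152421664737722368

69992023193056381579920071267763883691301421788582797965624659405118495974380029543152421664737722368


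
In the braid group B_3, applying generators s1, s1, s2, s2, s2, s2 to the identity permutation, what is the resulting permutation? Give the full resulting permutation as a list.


Starting with identity [1, 2, 3].
Apply generators in sequence:
  After s1: [2, 1, 3]
  After s1: [1, 2, 3]
  After s2: [1, 3, 2]
  After s2: [1, 2, 3]
  After s2: [1, 3, 2]
  After s2: [1, 2, 3]
Final permutation: [1, 2, 3]

[1, 2, 3]


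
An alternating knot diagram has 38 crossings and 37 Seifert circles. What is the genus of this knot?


For alternating knots, g = (c - s + 1)/2.
= (38 - 37 + 1)/2
= 2/2 = 1

1


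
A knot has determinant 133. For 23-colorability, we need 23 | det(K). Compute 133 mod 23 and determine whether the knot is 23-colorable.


Step 1: A knot is p-colorable if and only if p divides its determinant.
Step 2: Compute 133 mod 23.
133 = 5 * 23 + 18
Step 3: 133 mod 23 = 18
Step 4: The knot is 23-colorable: no

18


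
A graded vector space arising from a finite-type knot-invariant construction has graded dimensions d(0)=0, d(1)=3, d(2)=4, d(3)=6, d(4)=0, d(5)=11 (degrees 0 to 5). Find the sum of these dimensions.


Total dimension = d(0) + d(1) + ... + d(5)
= 0 + 3 + 4 + 6 + 0 + 11
= 24

24


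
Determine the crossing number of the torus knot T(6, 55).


For a torus knot T(p, q) with gcd(p,q)=1,
the crossing number is min(p*(q-1), q*(p-1)).
p*(q-1) = 6*54 = 324
q*(p-1) = 55*5 = 275
min(324, 275) = 275

275


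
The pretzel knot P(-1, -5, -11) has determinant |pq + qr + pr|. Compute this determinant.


Step 1: Compute pq + qr + pr.
pq = (-1)*(-5) = 5
qr = (-5)*(-11) = 55
pr = (-1)*(-11) = 11
pq + qr + pr = 5 + 55 + 11 = 71
Step 2: Take absolute value.
det(P(-1,-5,-11)) = |71| = 71

71


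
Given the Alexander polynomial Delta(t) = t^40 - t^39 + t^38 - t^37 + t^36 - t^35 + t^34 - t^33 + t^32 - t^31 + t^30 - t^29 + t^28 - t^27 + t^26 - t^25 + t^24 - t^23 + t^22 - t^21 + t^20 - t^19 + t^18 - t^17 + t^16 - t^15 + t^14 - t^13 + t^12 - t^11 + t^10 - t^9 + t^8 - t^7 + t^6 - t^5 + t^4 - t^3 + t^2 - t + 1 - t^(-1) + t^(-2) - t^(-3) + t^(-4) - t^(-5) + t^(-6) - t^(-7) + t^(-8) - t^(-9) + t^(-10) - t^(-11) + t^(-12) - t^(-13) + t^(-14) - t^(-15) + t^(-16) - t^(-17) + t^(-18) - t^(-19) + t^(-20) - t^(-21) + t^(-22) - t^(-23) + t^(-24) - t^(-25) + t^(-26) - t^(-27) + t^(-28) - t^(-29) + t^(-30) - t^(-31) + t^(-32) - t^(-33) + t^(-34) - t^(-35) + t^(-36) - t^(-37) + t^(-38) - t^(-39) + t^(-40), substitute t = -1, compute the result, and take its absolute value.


Step 1: The polynomial has 81 terms with alternating signs, exponents from 40 down to -40.
Step 2: Substitute t = -1. The i-th term has coefficient (-1)^i and exponent (m-i),
  so its value is (-1)^i * (-1)^(m-i) = (-1)^m = 1 for every i.
Step 3: All 81 terms equal 1, so Delta(-1) = 81 * (1) = 81
Step 4: |Delta(-1)| = 81

81


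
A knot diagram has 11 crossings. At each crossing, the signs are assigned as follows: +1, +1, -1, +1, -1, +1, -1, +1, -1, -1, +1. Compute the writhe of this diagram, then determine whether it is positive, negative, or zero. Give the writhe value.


Step 1: Count positive crossings (+1).
Positive crossings: 6
Step 2: Count negative crossings (-1).
Negative crossings: 5
Step 3: Writhe = (positive) - (negative)
w = 6 - 5 = 1
Step 4: |w| = 1, and w is positive

1


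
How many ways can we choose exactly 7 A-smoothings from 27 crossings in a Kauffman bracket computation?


We choose which 7 of 27 crossings get A-smoothings.
C(27, 7) = 27! / (7! * 20!)
= 888030

888030


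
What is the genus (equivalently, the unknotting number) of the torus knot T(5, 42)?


For a torus knot T(p,q), both the unknotting number and genus equal (p-1)(q-1)/2.
= (5-1)(42-1)/2
= 4*41/2
= 164/2 = 82

82


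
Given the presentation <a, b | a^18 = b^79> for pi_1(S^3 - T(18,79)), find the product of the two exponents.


The relation is a^18 = b^79.
Product of exponents = 18 * 79
= 1422

1422


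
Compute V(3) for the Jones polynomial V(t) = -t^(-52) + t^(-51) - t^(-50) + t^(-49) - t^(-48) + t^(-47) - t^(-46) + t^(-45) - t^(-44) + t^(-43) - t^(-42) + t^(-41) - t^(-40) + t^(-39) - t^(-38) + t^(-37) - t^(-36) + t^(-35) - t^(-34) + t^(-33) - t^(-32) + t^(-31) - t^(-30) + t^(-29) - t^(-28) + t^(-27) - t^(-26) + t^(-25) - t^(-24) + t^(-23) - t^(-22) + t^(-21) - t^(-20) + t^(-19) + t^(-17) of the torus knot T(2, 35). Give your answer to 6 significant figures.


Substituting t = 3 into V(t) = -t^(-52) + t^(-51) - t^(-50) + t^(-49) - t^(-48) + t^(-47) - t^(-46) + t^(-45) - t^(-44) + t^(-43) - t^(-42) + t^(-41) - t^(-40) + t^(-39) - t^(-38) + t^(-37) - t^(-36) + t^(-35) - t^(-34) + t^(-33) - t^(-32) + t^(-31) - t^(-30) + t^(-29) - t^(-28) + t^(-27) - t^(-26) + t^(-25) - t^(-24) + t^(-23) - t^(-22) + t^(-21) - t^(-20) + t^(-19) + t^(-17):
  (-)t^(-52) = -1.54773e-25
  (+)t^(-51) = 4.64319e-25
  (-)t^(-50) = -1.39296e-24
  (+)t^(-49) = 4.17887e-24
  (-)t^(-48) = -1.25366e-23
  (+)t^(-47) = 3.76098e-23
  (-)t^(-46) = -1.12829e-22
  (+)t^(-45) = 3.38488e-22
  (-)t^(-44) = -1.01546e-21
  (+)t^(-43) = 3.04639e-21
  (-)t^(-42) = -9.13918e-21
  (+)t^(-41) = 2.74175e-20
  (-)t^(-40) = -8.22526e-20
  (+)t^(-39) = 2.46758e-19
  (-)t^(-38) = -7.40274e-19
  (+)t^(-37) = 2.22082e-18
  (-)t^(-36) = -6.66246e-18
  (+)t^(-35) = 1.99874e-17
  (-)t^(-34) = -5.99622e-17
  (+)t^(-33) = 1.79887e-16
  (-)t^(-32) = -5.3966e-16
  (+)t^(-31) = 1.61898e-15
  (-)t^(-30) = -4.85694e-15
  (+)t^(-29) = 1.45708e-14
  (-)t^(-28) = -4.37124e-14
  (+)t^(-27) = 1.31137e-13
  (-)t^(-26) = -3.93412e-13
  (+)t^(-25) = 1.18024e-12
  (-)t^(-24) = -3.54071e-12
  (+)t^(-23) = 1.06221e-11
  (-)t^(-22) = -3.18664e-11
  (+)t^(-21) = 9.55991e-11
  (-)t^(-20) = -2.86797e-10
  (+)t^(-19) = 8.60392e-10
  (+)t^(-17) = 7.74352e-09
Sum = (-1.54773e-25) + (4.64319e-25) + (-1.39296e-24) + (4.17887e-24) + (-1.25366e-23) + (3.76098e-23) + (-1.12829e-22) + (3.38488e-22) + (-1.01546e-21) + (3.04639e-21) + (-9.13918e-21) + (2.74175e-20) + (-8.22526e-20) + (2.46758e-19) + (-7.40274e-19) + (2.22082e-18) + (-6.66246e-18) + (1.99874e-17) + (-5.99622e-17) + (1.79887e-16) + (-5.3966e-16) + (1.61898e-15) + (-4.85694e-15) + (1.45708e-14) + (-4.37124e-14) + (1.31137e-13) + (-3.93412e-13) + (1.18024e-12) + (-3.54071e-12) + (1.06221e-11) + (-3.18664e-11) + (9.55991e-11) + (-2.86797e-10) + (8.60392e-10) + (7.74352e-09)
= 8.388818073e-09
Rounded to 6 significant figures: 8.38882e-09

8.38882e-09


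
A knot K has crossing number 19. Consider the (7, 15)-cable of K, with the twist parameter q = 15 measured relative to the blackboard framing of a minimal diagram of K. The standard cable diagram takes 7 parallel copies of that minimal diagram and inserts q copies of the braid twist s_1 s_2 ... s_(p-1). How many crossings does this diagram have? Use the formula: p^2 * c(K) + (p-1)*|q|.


Step 1: Each of the c(K) crossings of the companion diagram becomes p*p = p^2 crossings among the p parallel strands, and each of the |q| twists s_1 s_2 ... s_(p-1) adds (p-1) crossings.
  Crossings = p^2 * c(K) + (p-1)*|q|
Step 2: = 7^2 * 19 + (7-1)*15
Step 3: = 49*19 + 6*15
Step 4: = 931 + 90 = 1021

1021


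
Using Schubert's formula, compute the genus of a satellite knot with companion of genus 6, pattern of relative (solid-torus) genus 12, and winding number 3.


Schubert: g(satellite) = g_rel(pattern) + |winding| * g(companion),
where g_rel(pattern) is the genus of the pattern relative to the solid torus.
= 12 + 3 * 6
= 12 + 18 = 30

30


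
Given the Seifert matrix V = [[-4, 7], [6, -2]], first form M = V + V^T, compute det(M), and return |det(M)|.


Step 1: Form V + V^T where V = [[-4, 7], [6, -2]]
  V^T = [[-4, 6], [7, -2]]
  V + V^T = [[-8, 13], [13, -4]]
Step 2: det(V + V^T) = (-8)*(-4) - 13*13
  = 32 - 169 = -137
Step 3: Knot determinant = |det(V + V^T)| = |-137| = 137

137


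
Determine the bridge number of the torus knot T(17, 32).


The bridge number of T(p,q) is min(p,q).
min(17, 32) = 17

17


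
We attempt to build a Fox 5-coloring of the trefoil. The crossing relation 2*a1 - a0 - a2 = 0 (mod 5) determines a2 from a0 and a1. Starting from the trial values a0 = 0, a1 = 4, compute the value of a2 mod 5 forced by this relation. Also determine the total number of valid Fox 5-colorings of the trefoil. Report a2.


Step 1: Apply the given crossing relation 2*a1 - a0 - a2 = 0 (mod 5).
  a2 = 2*a1 - a0 mod 5
  a2 = 2*4 - 0 mod 5
  a2 = 8 - 0 mod 5
  a2 = 8 mod 5 = 3
Step 2: The trefoil has determinant 3.
  Number of Fox p-colorings (p prime) is p^2 if p = 3, else p.
  Since 5 does not divide 3, only trivial (constant) colorings exist.
  (So the trial a0 = 0, a1 = 4 with a0 != a1 does NOT extend to a valid coloring of the whole trefoil: the other two crossing relations require 3*(a1 - a0) = 0 (mod 5), which fails.)
  Total colorings = 5
Step 3: a2 = 3, total Fox 5-colorings = 5

3


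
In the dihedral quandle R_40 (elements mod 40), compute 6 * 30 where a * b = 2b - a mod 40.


6 * 30 = 2*30 - 6 mod 40
= 60 - 6 mod 40
= 54 mod 40 = 14

14


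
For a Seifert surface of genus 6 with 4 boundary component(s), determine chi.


chi = 2 - 2g - b
= 2 - 2*6 - 4
= 2 - 12 - 4 = -14

-14


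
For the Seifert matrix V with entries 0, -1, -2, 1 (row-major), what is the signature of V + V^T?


Step 1: V + V^T = [[0, -3], [-3, 2]]
Step 2: trace = 2, det = -9
Step 3: Discriminant = 2^2 - 4*(-9) = 40
Step 4: Eigenvalues: 4.16228, -2.16228
Step 5: Signature = (# positive eigenvalues) - (# negative eigenvalues) = 0

0


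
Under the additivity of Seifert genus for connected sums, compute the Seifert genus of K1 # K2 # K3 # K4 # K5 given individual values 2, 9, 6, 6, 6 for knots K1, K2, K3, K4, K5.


The Seifert genus is additive under connected sum.
Seifert genus(K1 # K2 # K3 # K4 # K5) = (2) + (9) + (6) + (6) + (6)
= 29

29


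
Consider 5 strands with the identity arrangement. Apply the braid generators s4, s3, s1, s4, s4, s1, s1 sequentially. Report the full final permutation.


Starting with identity [1, 2, 3, 4, 5].
Apply generators in sequence:
  After s4: [1, 2, 3, 5, 4]
  After s3: [1, 2, 5, 3, 4]
  After s1: [2, 1, 5, 3, 4]
  After s4: [2, 1, 5, 4, 3]
  After s4: [2, 1, 5, 3, 4]
  After s1: [1, 2, 5, 3, 4]
  After s1: [2, 1, 5, 3, 4]
Final permutation: [2, 1, 5, 3, 4]

[2, 1, 5, 3, 4]


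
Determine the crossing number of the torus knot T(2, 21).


For a torus knot T(p, q) with gcd(p,q)=1,
the crossing number is min(p*(q-1), q*(p-1)).
p*(q-1) = 2*20 = 40
q*(p-1) = 21*1 = 21
min(40, 21) = 21

21


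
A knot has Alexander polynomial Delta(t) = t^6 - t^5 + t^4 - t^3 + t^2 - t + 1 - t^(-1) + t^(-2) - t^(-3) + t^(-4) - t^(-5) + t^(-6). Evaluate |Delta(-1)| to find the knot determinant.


Step 1: The polynomial has 13 terms with alternating signs, exponents from 6 down to -6.
Step 2: Substitute t = -1. The i-th term has coefficient (-1)^i and exponent (m-i),
  so its value is (-1)^i * (-1)^(m-i) = (-1)^m = 1 for every i.
Step 3: All 13 terms equal 1, so Delta(-1) = 13 * (1) = 13
Step 4: |Delta(-1)| = 13

13


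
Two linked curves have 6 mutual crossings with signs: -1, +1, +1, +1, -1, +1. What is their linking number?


Step 1: Count positive crossings: 4
Step 2: Count negative crossings: 2
Step 3: Sum of signs = 4 - 2 = 2
Step 4: Linking number = sum/2 = 2/2 = 1

1


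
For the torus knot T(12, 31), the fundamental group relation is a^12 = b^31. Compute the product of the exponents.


The relation is a^12 = b^31.
Product of exponents = 12 * 31
= 372

372


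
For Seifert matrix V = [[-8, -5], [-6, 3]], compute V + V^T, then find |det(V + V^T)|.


Step 1: Form V + V^T where V = [[-8, -5], [-6, 3]]
  V^T = [[-8, -6], [-5, 3]]
  V + V^T = [[-16, -11], [-11, 6]]
Step 2: det(V + V^T) = (-16)*6 - (-11)*(-11)
  = -96 - 121 = -217
Step 3: Knot determinant = |det(V + V^T)| = |-217| = 217

217


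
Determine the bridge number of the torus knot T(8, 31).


The bridge number of T(p,q) is min(p,q).
min(8, 31) = 8

8


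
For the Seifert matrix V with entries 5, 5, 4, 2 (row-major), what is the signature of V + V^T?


Step 1: V + V^T = [[10, 9], [9, 4]]
Step 2: trace = 14, det = -41
Step 3: Discriminant = 14^2 - 4*(-41) = 360
Step 4: Eigenvalues: 16.4868, -2.48683
Step 5: Signature = (# positive eigenvalues) - (# negative eigenvalues) = 0

0


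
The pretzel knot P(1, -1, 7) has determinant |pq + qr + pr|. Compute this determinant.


Step 1: Compute pq + qr + pr.
pq = 1*(-1) = -1
qr = (-1)*7 = -7
pr = 1*7 = 7
pq + qr + pr = -1 + (-7) + 7 = -1
Step 2: Take absolute value.
det(P(1,-1,7)) = |-1| = 1

1


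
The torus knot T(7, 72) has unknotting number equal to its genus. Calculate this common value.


For a torus knot T(p,q), both the unknotting number and genus equal (p-1)(q-1)/2.
= (7-1)(72-1)/2
= 6*71/2
= 426/2 = 213

213


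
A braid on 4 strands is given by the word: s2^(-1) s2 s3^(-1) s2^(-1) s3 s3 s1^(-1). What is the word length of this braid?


The word length counts the number of generators (including inverses).
Listing each generator: s2^(-1), s2, s3^(-1), s2^(-1), s3, s3, s1^(-1)
There are 7 generators in this braid word.

7


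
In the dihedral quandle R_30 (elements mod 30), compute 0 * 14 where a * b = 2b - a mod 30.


0 * 14 = 2*14 - 0 mod 30
= 28 - 0 mod 30
= 28 mod 30 = 28

28


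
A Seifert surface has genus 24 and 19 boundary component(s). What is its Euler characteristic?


chi = 2 - 2g - b
= 2 - 2*24 - 19
= 2 - 48 - 19 = -65

-65


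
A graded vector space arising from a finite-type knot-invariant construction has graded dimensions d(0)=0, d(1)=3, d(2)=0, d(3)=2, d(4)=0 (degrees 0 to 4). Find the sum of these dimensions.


Total dimension = d(0) + d(1) + ... + d(4)
= 0 + 3 + 0 + 2 + 0
= 5

5


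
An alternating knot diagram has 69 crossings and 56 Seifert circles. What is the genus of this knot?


For alternating knots, g = (c - s + 1)/2.
= (69 - 56 + 1)/2
= 14/2 = 7

7


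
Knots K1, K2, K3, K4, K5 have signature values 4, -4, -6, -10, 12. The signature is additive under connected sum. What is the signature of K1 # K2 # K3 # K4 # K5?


The signature is additive under connected sum.
signature(K1 # K2 # K3 # K4 # K5) = (4) + (-4) + (-6) + (-10) + (12)
= -4

-4


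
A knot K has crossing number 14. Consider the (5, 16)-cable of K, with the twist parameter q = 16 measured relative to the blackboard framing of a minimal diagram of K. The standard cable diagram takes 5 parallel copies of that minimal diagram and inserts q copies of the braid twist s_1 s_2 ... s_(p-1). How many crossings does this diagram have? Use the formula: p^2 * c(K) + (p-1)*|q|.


Step 1: Each of the c(K) crossings of the companion diagram becomes p*p = p^2 crossings among the p parallel strands, and each of the |q| twists s_1 s_2 ... s_(p-1) adds (p-1) crossings.
  Crossings = p^2 * c(K) + (p-1)*|q|
Step 2: = 5^2 * 14 + (5-1)*16
Step 3: = 25*14 + 4*16
Step 4: = 350 + 64 = 414

414


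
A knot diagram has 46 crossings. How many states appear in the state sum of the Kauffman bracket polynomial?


Each crossing contributes 2 choices (A-smoothing or B-smoothing).
Total states = 2^46 = 70368744177664

70368744177664


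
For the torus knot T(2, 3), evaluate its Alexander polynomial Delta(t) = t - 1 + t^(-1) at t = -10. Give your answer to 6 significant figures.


Substituting t = -10 into Delta(t) = t - 1 + t^(-1):
Term values: (-10) + (-1) + (-0.1)
Sum = -11.1
Rounded to 6 significant figures: -11.1

-11.1


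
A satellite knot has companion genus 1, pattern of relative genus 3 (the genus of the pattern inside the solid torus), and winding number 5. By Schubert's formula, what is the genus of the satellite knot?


Schubert: g(satellite) = g_rel(pattern) + |winding| * g(companion),
where g_rel(pattern) is the genus of the pattern relative to the solid torus.
= 3 + 5 * 1
= 3 + 5 = 8

8


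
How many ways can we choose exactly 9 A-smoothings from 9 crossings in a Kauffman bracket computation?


We choose which 9 of 9 crossings get A-smoothings.
C(9, 9) = 9! / (9! * 0!)
= 1

1


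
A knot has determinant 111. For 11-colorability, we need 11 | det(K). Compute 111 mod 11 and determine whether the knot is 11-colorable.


Step 1: A knot is p-colorable if and only if p divides its determinant.
Step 2: Compute 111 mod 11.
111 = 10 * 11 + 1
Step 3: 111 mod 11 = 1
Step 4: The knot is 11-colorable: no

1


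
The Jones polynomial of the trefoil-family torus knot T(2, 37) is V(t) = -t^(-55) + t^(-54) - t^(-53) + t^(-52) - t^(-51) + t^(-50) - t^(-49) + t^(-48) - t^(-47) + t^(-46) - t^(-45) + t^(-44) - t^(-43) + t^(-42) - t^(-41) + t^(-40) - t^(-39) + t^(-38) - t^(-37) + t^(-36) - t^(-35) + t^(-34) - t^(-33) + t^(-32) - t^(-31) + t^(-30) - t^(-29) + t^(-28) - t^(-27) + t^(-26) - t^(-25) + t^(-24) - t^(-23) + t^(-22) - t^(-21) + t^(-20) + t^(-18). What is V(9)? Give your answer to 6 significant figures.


Substituting t = 9 into V(t) = -t^(-55) + t^(-54) - t^(-53) + t^(-52) - t^(-51) + t^(-50) - t^(-49) + t^(-48) - t^(-47) + t^(-46) - t^(-45) + t^(-44) - t^(-43) + t^(-42) - t^(-41) + t^(-40) - t^(-39) + t^(-38) - t^(-37) + t^(-36) - t^(-35) + t^(-34) - t^(-33) + t^(-32) - t^(-31) + t^(-30) - t^(-29) + t^(-28) - t^(-27) + t^(-26) - t^(-25) + t^(-24) - t^(-23) + t^(-22) - t^(-21) + t^(-20) + t^(-18):
  (-)t^(-55) = -3.28596e-53
  (+)t^(-54) = 2.95736e-52
  (-)t^(-53) = -2.66163e-51
  (+)t^(-52) = 2.39546e-50
  (-)t^(-51) = -2.15592e-49
  (+)t^(-50) = 1.94033e-48
  (-)t^(-49) = -1.74629e-47
  (+)t^(-48) = 1.57166e-46
  (-)t^(-47) = -1.4145e-45
  (+)t^(-46) = 1.27305e-44
  (-)t^(-45) = -1.14574e-43
  (+)t^(-44) = 1.03117e-42
  (-)t^(-43) = -9.28052e-42
  (+)t^(-42) = 8.35246e-41
  (-)t^(-41) = -7.51722e-40
  (+)t^(-40) = 6.7655e-39
  (-)t^(-39) = -6.08895e-38
  (+)t^(-38) = 5.48005e-37
  (-)t^(-37) = -4.93205e-36
  (+)t^(-36) = 4.43884e-35
  (-)t^(-35) = -3.99496e-34
  (+)t^(-34) = 3.59546e-33
  (-)t^(-33) = -3.23592e-32
  (+)t^(-32) = 2.91232e-31
  (-)t^(-31) = -2.62109e-30
  (+)t^(-30) = 2.35898e-29
  (-)t^(-29) = -2.12308e-28
  (+)t^(-28) = 1.91078e-27
  (-)t^(-27) = -1.7197e-26
  (+)t^(-26) = 1.54773e-25
  (-)t^(-25) = -1.39296e-24
  (+)t^(-24) = 1.25366e-23
  (-)t^(-23) = -1.12829e-22
  (+)t^(-22) = 1.01546e-21
  (-)t^(-21) = -9.13918e-21
  (+)t^(-20) = 8.22526e-20
  (+)t^(-18) = 6.66246e-18
Sum = (-3.28596e-53) + (2.95736e-52) + (-2.66163e-51) + (2.39546e-50) + (-2.15592e-49) + (1.94033e-48) + (-1.74629e-47) + (1.57166e-46) + (-1.4145e-45) + (1.27305e-44) + (-1.14574e-43) + (1.03117e-42) + (-9.28052e-42) + (8.35246e-41) + (-7.51722e-40) + (6.7655e-39) + (-6.08895e-38) + (5.48005e-37) + (-4.93205e-36) + (4.43884e-35) + (-3.99496e-34) + (3.59546e-33) + (-3.23592e-32) + (2.91232e-31) + (-2.62109e-30) + (2.35898e-29) + (-2.12308e-28) + (1.91078e-27) + (-1.7197e-26) + (1.54773e-25) + (-1.39296e-24) + (1.25366e-23) + (-1.12829e-22) + (1.01546e-21) + (-9.13918e-21) + (8.22526e-20) + (6.66246e-18)
= 6.736490675e-18
Rounded to 6 significant figures: 6.73649e-18

6.73649e-18
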